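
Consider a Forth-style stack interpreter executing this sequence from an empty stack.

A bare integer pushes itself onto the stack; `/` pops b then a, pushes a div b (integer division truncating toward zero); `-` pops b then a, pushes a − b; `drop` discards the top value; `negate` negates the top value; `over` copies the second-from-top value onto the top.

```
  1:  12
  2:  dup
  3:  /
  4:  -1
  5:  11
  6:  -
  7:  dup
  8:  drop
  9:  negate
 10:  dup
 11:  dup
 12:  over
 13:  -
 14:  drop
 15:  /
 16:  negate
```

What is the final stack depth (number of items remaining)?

2

12      12
dup     12 12
/       1
-1      1 -1
11      1 -1 11
-       1 -12
dup     1 -12 -12
drop    1 -12
negate  1 12
dup     1 12 12
dup     1 12 12 12
over    1 12 12 12 12
-       1 12 12 0
drop    1 12 12
/       1 1
negate  1 -1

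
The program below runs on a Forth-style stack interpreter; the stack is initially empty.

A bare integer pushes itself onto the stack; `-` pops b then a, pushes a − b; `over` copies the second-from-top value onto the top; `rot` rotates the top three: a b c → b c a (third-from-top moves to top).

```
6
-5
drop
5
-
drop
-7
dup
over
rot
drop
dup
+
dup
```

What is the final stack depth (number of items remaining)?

6    -> 6
-5   -> 6 -5
drop -> 6
5    -> 6 5
-    -> 1
drop -> (empty)
-7   -> -7
dup  -> -7 -7
over -> -7 -7 -7
rot  -> -7 -7 -7
drop -> -7 -7
dup  -> -7 -7 -7
+    -> -7 -14
dup  -> -7 -14 -14

3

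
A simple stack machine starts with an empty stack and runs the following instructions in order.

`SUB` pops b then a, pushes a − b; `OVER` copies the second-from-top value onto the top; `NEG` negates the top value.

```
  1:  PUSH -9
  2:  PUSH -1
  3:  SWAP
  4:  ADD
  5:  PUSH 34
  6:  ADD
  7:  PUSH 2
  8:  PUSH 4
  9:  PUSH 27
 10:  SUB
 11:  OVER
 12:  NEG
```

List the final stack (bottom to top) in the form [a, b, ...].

[24, 2, -23, -2]

PUSH -9 -> [-9]
PUSH -1 -> [-9, -1]
SWAP    -> [-1, -9]
ADD     -> [-10]
PUSH 34 -> [-10, 34]
ADD     -> [24]
PUSH 2  -> [24, 2]
PUSH 4  -> [24, 2, 4]
PUSH 27 -> [24, 2, 4, 27]
SUB     -> [24, 2, -23]
OVER    -> [24, 2, -23, 2]
NEG     -> [24, 2, -23, -2]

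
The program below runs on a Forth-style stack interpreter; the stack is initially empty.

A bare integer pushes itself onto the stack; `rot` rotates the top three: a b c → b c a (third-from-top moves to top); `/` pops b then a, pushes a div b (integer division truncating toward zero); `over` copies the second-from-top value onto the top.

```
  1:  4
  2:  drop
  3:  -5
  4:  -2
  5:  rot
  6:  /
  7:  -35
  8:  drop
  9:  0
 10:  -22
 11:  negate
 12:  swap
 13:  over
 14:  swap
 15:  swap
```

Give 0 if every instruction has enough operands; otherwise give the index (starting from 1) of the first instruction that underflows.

4     [4]
drop  []
-5    [-5]
-2    [-5, -2]
rot  — needs 3 operands, stack has 2 → underflow

5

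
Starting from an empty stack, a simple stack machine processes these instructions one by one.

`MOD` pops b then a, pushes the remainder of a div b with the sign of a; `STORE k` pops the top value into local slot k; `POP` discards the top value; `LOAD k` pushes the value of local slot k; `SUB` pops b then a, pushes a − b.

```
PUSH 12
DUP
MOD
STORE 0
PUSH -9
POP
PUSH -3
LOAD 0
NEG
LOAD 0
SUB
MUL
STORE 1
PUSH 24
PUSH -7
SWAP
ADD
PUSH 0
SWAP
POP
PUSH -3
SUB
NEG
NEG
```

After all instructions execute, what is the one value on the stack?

3

PUSH 12  [12]
DUP      [12, 12]
MOD      [0]
STORE 0  []
PUSH -9  [-9]
POP      []
PUSH -3  [-3]
LOAD 0   [-3, 0]
NEG      [-3, 0]
LOAD 0   [-3, 0, 0]
SUB      [-3, 0]
MUL      [0]
STORE 1  []
PUSH 24  [24]
PUSH -7  [24, -7]
SWAP     [-7, 24]
ADD      [17]
PUSH 0   [17, 0]
SWAP     [0, 17]
POP      [0]
PUSH -3  [0, -3]
SUB      [3]
NEG      [-3]
NEG      [3]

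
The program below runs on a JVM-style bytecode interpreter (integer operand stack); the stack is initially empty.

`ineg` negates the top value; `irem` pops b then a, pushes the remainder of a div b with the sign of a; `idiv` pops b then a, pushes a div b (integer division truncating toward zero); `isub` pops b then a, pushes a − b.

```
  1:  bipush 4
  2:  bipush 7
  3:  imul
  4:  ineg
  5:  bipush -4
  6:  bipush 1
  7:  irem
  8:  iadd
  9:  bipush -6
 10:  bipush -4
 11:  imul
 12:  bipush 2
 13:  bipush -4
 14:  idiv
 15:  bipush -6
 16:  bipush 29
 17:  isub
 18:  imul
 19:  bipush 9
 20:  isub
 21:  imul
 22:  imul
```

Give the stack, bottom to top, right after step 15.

[-28, 24, 0, -6]

bipush 4   4
bipush 7   4 7
imul       28
ineg       -28
bipush -4  -28 -4
bipush 1   -28 -4 1
irem       -28 0
iadd       -28
bipush -6  -28 -6
bipush -4  -28 -6 -4
imul       -28 24
bipush 2   -28 24 2
bipush -4  -28 24 2 -4
idiv       -28 24 0
bipush -6  -28 24 0 -6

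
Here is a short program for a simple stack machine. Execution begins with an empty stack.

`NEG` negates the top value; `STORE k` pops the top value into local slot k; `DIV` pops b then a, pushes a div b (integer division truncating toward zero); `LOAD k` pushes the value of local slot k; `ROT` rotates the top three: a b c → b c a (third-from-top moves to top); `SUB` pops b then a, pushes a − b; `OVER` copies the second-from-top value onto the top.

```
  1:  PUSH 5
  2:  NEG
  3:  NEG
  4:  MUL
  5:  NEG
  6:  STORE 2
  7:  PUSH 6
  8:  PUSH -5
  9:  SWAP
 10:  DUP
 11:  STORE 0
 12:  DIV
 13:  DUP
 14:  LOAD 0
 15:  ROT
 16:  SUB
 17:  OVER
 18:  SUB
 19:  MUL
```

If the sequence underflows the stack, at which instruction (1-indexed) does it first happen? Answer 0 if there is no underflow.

4

PUSH 5 : [5]
NEG    : [-5]
NEG    : [5]
MUL  — needs 2 operands, stack has 1 → underflow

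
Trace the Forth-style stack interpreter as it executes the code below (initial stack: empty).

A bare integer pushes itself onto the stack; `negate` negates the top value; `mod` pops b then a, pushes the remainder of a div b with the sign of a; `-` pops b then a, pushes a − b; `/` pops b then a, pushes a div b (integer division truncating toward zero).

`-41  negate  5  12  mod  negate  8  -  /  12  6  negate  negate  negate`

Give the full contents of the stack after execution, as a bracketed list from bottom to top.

-41    -> [-41]
negate -> [41]
5      -> [41, 5]
12     -> [41, 5, 12]
mod    -> [41, 5]
negate -> [41, -5]
8      -> [41, -5, 8]
-      -> [41, -13]
/      -> [-3]
12     -> [-3, 12]
6      -> [-3, 12, 6]
negate -> [-3, 12, -6]
negate -> [-3, 12, 6]
negate -> [-3, 12, -6]

[-3, 12, -6]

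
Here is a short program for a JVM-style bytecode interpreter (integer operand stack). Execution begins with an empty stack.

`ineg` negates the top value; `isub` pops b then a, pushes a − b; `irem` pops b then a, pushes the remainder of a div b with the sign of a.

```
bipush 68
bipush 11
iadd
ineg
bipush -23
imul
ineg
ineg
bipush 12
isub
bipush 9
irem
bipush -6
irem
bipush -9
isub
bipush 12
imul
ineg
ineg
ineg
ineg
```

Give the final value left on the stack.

bipush 68  -> [68]
bipush 11  -> [68, 11]
iadd       -> [79]
ineg       -> [-79]
bipush -23 -> [-79, -23]
imul       -> [1817]
ineg       -> [-1817]
ineg       -> [1817]
bipush 12  -> [1817, 12]
isub       -> [1805]
bipush 9   -> [1805, 9]
irem       -> [5]
bipush -6  -> [5, -6]
irem       -> [5]
bipush -9  -> [5, -9]
isub       -> [14]
bipush 12  -> [14, 12]
imul       -> [168]
ineg       -> [-168]
ineg       -> [168]
ineg       -> [-168]
ineg       -> [168]

168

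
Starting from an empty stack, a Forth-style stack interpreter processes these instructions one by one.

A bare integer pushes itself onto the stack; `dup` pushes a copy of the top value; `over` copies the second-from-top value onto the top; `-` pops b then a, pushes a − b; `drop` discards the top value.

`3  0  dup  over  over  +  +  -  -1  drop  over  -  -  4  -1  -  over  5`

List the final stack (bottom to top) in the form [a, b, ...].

[6, 5, 6, 5]

3    : [3]
0    : [3, 0]
dup  : [3, 0, 0]
over : [3, 0, 0, 0]
over : [3, 0, 0, 0, 0]
+    : [3, 0, 0, 0]
+    : [3, 0, 0]
-    : [3, 0]
-1   : [3, 0, -1]
drop : [3, 0]
over : [3, 0, 3]
-    : [3, -3]
-    : [6]
4    : [6, 4]
-1   : [6, 4, -1]
-    : [6, 5]
over : [6, 5, 6]
5    : [6, 5, 6, 5]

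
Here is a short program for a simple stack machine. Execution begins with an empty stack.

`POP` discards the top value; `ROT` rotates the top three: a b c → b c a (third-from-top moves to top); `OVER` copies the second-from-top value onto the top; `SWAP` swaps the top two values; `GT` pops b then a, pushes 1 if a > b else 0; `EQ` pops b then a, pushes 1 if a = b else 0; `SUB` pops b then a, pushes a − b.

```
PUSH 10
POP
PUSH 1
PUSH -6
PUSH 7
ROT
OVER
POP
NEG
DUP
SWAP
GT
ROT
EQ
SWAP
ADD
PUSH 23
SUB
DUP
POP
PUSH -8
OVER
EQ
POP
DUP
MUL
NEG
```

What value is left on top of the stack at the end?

PUSH 10 : 10
POP     : (empty)
PUSH 1  : 1
PUSH -6 : 1 -6
PUSH 7  : 1 -6 7
ROT     : -6 7 1
OVER    : -6 7 1 7
POP     : -6 7 1
NEG     : -6 7 -1
DUP     : -6 7 -1 -1
SWAP    : -6 7 -1 -1
GT      : -6 7 0
ROT     : 7 0 -6
EQ      : 7 0
SWAP    : 0 7
ADD     : 7
PUSH 23 : 7 23
SUB     : -16
DUP     : -16 -16
POP     : -16
PUSH -8 : -16 -8
OVER    : -16 -8 -16
EQ      : -16 0
POP     : -16
DUP     : -16 -16
MUL     : 256
NEG     : -256

-256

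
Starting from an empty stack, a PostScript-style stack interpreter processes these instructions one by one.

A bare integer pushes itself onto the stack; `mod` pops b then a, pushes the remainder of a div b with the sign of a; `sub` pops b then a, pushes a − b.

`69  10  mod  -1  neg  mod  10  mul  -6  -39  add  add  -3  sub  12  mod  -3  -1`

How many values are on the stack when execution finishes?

3

69   69
10   69 10
mod  9
-1   9 -1
neg  9 1
mod  0
10   0 10
mul  0
-6   0 -6
-39  0 -6 -39
add  0 -45
add  -45
-3   -45 -3
sub  -42
12   -42 12
mod  -6
-3   -6 -3
-1   -6 -3 -1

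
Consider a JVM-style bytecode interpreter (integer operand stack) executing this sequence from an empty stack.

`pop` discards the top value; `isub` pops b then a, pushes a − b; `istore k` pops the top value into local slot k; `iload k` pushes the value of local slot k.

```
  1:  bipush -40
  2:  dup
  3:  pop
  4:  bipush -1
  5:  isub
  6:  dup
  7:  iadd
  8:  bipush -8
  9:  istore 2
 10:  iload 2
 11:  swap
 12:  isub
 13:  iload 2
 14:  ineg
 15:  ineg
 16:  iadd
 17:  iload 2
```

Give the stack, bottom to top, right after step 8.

[-78, -8]

bipush -40 -> [-40]
dup        -> [-40, -40]
pop        -> [-40]
bipush -1  -> [-40, -1]
isub       -> [-39]
dup        -> [-39, -39]
iadd       -> [-78]
bipush -8  -> [-78, -8]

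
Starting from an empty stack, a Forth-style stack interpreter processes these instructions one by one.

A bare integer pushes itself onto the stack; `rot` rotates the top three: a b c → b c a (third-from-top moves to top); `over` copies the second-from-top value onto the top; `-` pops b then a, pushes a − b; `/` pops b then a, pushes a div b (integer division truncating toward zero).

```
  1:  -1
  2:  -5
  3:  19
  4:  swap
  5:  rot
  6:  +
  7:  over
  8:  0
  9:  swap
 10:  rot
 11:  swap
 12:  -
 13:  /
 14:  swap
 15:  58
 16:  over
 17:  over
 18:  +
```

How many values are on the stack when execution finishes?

-1   : [-1]
-5   : [-1, -5]
19   : [-1, -5, 19]
swap : [-1, 19, -5]
rot  : [19, -5, -1]
+    : [19, -6]
over : [19, -6, 19]
0    : [19, -6, 19, 0]
swap : [19, -6, 0, 19]
rot  : [19, 0, 19, -6]
swap : [19, 0, -6, 19]
-    : [19, 0, -25]
/    : [19, 0]
swap : [0, 19]
58   : [0, 19, 58]
over : [0, 19, 58, 19]
over : [0, 19, 58, 19, 58]
+    : [0, 19, 58, 77]

4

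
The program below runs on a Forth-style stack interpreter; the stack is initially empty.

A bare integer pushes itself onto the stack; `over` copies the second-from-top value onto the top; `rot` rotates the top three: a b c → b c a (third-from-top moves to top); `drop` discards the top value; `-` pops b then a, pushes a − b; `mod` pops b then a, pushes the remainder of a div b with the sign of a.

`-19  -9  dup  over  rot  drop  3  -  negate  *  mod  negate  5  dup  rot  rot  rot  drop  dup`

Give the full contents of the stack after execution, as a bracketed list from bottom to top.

[19, 5, 5]

-19     [-19]
-9      [-19, -9]
dup     [-19, -9, -9]
over    [-19, -9, -9, -9]
rot     [-19, -9, -9, -9]
drop    [-19, -9, -9]
3       [-19, -9, -9, 3]
-       [-19, -9, -12]
negate  [-19, -9, 12]
*       [-19, -108]
mod     [-19]
negate  [19]
5       [19, 5]
dup     [19, 5, 5]
rot     [5, 5, 19]
rot     [5, 19, 5]
rot     [19, 5, 5]
drop    [19, 5]
dup     [19, 5, 5]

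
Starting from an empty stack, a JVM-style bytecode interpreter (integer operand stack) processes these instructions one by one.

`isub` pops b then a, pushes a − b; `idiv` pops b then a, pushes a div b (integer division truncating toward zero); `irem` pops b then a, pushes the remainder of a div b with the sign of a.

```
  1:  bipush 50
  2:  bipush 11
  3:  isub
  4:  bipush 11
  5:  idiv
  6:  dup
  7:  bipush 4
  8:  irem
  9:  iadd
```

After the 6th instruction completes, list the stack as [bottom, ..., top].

bipush 50  50
bipush 11  50 11
isub       39
bipush 11  39 11
idiv       3
dup        3 3

[3, 3]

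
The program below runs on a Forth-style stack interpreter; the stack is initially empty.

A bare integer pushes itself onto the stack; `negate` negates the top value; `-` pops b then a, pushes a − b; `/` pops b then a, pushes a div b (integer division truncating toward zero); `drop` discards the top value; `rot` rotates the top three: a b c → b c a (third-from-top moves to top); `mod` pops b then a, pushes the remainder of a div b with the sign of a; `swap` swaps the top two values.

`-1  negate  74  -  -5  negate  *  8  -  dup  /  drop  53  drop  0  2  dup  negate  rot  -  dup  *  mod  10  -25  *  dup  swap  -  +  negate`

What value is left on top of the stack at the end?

-1     → -1
negate → 1
74     → 1 74
-      → -73
-5     → -73 -5
negate → -73 5
*      → -365
8      → -365 8
-      → -373
dup    → -373 -373
/      → 1
drop   → (empty)
53     → 53
drop   → (empty)
0      → 0
2      → 0 2
dup    → 0 2 2
negate → 0 2 -2
rot    → 2 -2 0
-      → 2 -2
dup    → 2 -2 -2
*      → 2 4
mod    → 2
10     → 2 10
-25    → 2 10 -25
*      → 2 -250
dup    → 2 -250 -250
swap   → 2 -250 -250
-      → 2 0
+      → 2
negate → -2

-2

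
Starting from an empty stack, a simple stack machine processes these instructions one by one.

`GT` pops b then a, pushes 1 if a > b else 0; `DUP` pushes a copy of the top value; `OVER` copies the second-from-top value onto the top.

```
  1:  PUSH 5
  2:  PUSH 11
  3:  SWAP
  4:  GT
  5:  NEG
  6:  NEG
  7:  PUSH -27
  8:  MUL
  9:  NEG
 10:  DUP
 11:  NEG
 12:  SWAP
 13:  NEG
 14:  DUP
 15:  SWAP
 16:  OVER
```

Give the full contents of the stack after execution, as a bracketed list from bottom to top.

PUSH 5    [5]
PUSH 11   [5, 11]
SWAP      [11, 5]
GT        [1]
NEG       [-1]
NEG       [1]
PUSH -27  [1, -27]
MUL       [-27]
NEG       [27]
DUP       [27, 27]
NEG       [27, -27]
SWAP      [-27, 27]
NEG       [-27, -27]
DUP       [-27, -27, -27]
SWAP      [-27, -27, -27]
OVER      [-27, -27, -27, -27]

[-27, -27, -27, -27]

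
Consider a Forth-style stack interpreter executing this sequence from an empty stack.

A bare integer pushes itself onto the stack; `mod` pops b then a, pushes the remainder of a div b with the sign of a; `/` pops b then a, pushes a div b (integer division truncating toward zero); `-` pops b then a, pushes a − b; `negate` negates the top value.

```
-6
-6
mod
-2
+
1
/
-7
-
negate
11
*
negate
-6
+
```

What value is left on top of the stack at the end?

-6     → -6
-6     → -6 -6
mod    → 0
-2     → 0 -2
+      → -2
1      → -2 1
/      → -2
-7     → -2 -7
-      → 5
negate → -5
11     → -5 11
*      → -55
negate → 55
-6     → 55 -6
+      → 49

49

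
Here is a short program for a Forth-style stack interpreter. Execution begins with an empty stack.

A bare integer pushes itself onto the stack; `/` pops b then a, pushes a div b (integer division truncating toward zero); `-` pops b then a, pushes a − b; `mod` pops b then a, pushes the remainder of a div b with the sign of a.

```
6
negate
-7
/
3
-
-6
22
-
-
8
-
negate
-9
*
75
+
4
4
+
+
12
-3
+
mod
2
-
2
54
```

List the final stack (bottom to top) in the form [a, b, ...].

[0, 2, 54]

6      : 6
negate : -6
-7     : -6 -7
/      : 0
3      : 0 3
-      : -3
-6     : -3 -6
22     : -3 -6 22
-      : -3 -28
-      : 25
8      : 25 8
-      : 17
negate : -17
-9     : -17 -9
*      : 153
75     : 153 75
+      : 228
4      : 228 4
4      : 228 4 4
+      : 228 8
+      : 236
12     : 236 12
-3     : 236 12 -3
+      : 236 9
mod    : 2
2      : 2 2
-      : 0
2      : 0 2
54     : 0 2 54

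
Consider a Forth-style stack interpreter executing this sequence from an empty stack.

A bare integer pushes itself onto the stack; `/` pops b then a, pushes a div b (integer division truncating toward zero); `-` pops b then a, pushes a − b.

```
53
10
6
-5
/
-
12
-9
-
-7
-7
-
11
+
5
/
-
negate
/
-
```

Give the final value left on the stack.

53     → [53]
10     → [53, 10]
6      → [53, 10, 6]
-5     → [53, 10, 6, -5]
/      → [53, 10, -1]
-      → [53, 11]
12     → [53, 11, 12]
-9     → [53, 11, 12, -9]
-      → [53, 11, 21]
-7     → [53, 11, 21, -7]
-7     → [53, 11, 21, -7, -7]
-      → [53, 11, 21, 0]
11     → [53, 11, 21, 0, 11]
+      → [53, 11, 21, 11]
5      → [53, 11, 21, 11, 5]
/      → [53, 11, 21, 2]
-      → [53, 11, 19]
negate → [53, 11, -19]
/      → [53, 0]
-      → [53]

53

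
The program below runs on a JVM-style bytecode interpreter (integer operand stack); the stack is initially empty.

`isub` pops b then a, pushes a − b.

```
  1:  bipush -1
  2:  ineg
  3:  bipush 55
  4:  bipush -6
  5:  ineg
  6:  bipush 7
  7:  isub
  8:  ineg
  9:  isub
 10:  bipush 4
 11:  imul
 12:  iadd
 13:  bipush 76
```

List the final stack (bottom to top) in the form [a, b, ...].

bipush -1 → -1
ineg      → 1
bipush 55 → 1 55
bipush -6 → 1 55 -6
ineg      → 1 55 6
bipush 7  → 1 55 6 7
isub      → 1 55 -1
ineg      → 1 55 1
isub      → 1 54
bipush 4  → 1 54 4
imul      → 1 216
iadd      → 217
bipush 76 → 217 76

[217, 76]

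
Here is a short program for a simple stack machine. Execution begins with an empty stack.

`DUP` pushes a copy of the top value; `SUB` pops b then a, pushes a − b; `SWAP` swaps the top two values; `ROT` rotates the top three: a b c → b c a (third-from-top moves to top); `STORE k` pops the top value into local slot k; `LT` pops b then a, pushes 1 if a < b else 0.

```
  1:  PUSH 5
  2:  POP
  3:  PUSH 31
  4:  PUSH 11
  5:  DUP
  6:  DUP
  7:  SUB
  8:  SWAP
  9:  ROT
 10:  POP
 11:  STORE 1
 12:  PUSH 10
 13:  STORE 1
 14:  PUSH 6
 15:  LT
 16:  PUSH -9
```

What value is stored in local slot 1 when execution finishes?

10

PUSH 5  -> [5]
POP     -> []
PUSH 31 -> [31]
PUSH 11 -> [31, 11]
DUP     -> [31, 11, 11]
DUP     -> [31, 11, 11, 11]
SUB     -> [31, 11, 0]
SWAP    -> [31, 0, 11]
ROT     -> [0, 11, 31]
POP     -> [0, 11]
STORE 1 -> [0]
PUSH 10 -> [0, 10]
STORE 1 -> [0]
PUSH 6  -> [0, 6]
LT      -> [1]
PUSH -9 -> [1, -9]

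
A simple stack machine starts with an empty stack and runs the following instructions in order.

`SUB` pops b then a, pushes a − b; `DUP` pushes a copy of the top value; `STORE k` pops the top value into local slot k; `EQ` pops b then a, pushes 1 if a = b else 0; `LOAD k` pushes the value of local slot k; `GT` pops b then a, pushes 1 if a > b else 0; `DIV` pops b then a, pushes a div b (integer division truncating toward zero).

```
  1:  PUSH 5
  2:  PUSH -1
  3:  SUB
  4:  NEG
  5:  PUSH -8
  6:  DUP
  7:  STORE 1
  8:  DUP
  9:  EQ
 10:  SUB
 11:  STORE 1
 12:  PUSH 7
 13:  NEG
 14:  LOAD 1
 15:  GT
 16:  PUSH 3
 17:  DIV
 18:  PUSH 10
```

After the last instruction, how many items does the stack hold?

PUSH 5  : [5]
PUSH -1 : [5, -1]
SUB     : [6]
NEG     : [-6]
PUSH -8 : [-6, -8]
DUP     : [-6, -8, -8]
STORE 1 : [-6, -8]
DUP     : [-6, -8, -8]
EQ      : [-6, 1]
SUB     : [-7]
STORE 1 : []
PUSH 7  : [7]
NEG     : [-7]
LOAD 1  : [-7, -7]
GT      : [0]
PUSH 3  : [0, 3]
DIV     : [0]
PUSH 10 : [0, 10]

2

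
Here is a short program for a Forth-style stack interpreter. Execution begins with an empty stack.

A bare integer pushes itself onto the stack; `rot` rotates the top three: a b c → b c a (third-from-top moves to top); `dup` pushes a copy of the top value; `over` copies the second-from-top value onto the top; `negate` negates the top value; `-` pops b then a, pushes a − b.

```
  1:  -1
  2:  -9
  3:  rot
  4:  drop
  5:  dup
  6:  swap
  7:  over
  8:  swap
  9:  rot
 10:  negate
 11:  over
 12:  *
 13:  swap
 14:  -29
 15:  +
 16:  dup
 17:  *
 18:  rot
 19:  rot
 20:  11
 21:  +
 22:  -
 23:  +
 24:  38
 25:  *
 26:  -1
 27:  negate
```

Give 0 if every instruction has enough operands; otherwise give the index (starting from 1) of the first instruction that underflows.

3

-1  [-1]
-9  [-1, -9]
rot  — needs 3 operands, stack has 2 → underflow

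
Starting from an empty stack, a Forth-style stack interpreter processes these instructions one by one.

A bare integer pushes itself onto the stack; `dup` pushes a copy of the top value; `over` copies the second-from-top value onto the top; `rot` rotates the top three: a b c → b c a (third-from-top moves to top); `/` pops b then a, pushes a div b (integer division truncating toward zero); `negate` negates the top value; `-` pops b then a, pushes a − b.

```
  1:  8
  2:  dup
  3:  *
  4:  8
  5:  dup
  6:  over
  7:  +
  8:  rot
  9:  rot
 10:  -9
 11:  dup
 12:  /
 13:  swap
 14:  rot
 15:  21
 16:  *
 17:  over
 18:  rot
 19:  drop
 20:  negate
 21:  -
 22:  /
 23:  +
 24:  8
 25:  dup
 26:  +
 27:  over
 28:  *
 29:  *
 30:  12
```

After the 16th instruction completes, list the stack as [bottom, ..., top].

8    : 8
dup  : 8 8
*    : 64
8    : 64 8
dup  : 64 8 8
over : 64 8 8 8
+    : 64 8 16
rot  : 8 16 64
rot  : 16 64 8
-9   : 16 64 8 -9
dup  : 16 64 8 -9 -9
/    : 16 64 8 1
swap : 16 64 1 8
rot  : 16 1 8 64
21   : 16 1 8 64 21
*    : 16 1 8 1344

[16, 1, 8, 1344]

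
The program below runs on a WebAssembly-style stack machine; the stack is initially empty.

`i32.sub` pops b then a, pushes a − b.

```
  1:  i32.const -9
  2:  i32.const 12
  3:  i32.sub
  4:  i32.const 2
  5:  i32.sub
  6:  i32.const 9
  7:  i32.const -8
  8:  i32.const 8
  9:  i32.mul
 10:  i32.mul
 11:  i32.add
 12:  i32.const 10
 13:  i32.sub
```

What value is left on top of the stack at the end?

i32.const -9 → [-9]
i32.const 12 → [-9, 12]
i32.sub      → [-21]
i32.const 2  → [-21, 2]
i32.sub      → [-23]
i32.const 9  → [-23, 9]
i32.const -8 → [-23, 9, -8]
i32.const 8  → [-23, 9, -8, 8]
i32.mul      → [-23, 9, -64]
i32.mul      → [-23, -576]
i32.add      → [-599]
i32.const 10 → [-599, 10]
i32.sub      → [-609]

-609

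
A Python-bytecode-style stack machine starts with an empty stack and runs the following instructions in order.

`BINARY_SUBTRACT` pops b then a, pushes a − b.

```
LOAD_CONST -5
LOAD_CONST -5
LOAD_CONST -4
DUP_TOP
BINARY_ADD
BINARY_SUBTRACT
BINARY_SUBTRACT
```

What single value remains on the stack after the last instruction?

LOAD_CONST -5   : -5
LOAD_CONST -5   : -5 -5
LOAD_CONST -4   : -5 -5 -4
DUP_TOP         : -5 -5 -4 -4
BINARY_ADD      : -5 -5 -8
BINARY_SUBTRACT : -5 3
BINARY_SUBTRACT : -8

-8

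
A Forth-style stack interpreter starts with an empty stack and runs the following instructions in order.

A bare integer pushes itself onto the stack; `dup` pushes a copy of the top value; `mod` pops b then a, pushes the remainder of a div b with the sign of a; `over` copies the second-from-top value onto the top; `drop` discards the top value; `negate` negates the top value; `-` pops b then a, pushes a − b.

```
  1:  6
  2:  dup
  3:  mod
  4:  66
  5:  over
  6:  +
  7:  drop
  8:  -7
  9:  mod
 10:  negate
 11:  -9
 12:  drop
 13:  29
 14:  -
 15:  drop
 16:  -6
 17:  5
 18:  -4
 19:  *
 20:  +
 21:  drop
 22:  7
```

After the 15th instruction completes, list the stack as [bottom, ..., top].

6       6
dup     6 6
mod     0
66      0 66
over    0 66 0
+       0 66
drop    0
-7      0 -7
mod     0
negate  0
-9      0 -9
drop    0
29      0 29
-       -29
drop    (empty)

[]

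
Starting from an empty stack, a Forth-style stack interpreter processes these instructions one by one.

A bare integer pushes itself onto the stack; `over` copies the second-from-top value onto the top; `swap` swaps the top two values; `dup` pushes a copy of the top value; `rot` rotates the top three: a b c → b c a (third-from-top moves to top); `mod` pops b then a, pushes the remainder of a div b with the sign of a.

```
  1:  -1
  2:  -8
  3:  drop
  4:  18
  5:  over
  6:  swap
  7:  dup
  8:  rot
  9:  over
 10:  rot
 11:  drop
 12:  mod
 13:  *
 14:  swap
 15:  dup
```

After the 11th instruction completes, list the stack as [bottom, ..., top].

[-1, 18, -1, 18]

-1   : [-1]
-8   : [-1, -8]
drop : [-1]
18   : [-1, 18]
over : [-1, 18, -1]
swap : [-1, -1, 18]
dup  : [-1, -1, 18, 18]
rot  : [-1, 18, 18, -1]
over : [-1, 18, 18, -1, 18]
rot  : [-1, 18, -1, 18, 18]
drop : [-1, 18, -1, 18]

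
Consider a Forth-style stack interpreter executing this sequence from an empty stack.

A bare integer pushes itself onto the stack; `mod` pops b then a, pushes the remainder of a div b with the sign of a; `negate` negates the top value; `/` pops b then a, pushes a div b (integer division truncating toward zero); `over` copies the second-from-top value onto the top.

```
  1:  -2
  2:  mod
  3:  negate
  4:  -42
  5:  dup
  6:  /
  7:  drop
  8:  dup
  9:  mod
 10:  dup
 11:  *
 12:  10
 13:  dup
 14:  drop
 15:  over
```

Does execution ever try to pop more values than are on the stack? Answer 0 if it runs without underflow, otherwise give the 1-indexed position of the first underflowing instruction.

-2 -> [-2]
mod  — needs 2 operands, stack has 1 → underflow

2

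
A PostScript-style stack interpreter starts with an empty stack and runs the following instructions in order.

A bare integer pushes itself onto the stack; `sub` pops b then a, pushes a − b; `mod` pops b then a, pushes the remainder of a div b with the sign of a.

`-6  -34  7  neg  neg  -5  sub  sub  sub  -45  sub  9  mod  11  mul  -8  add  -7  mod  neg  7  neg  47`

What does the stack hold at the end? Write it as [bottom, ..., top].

[-1, -7, 47]

-6   -6
-34  -6 -34
7    -6 -34 7
neg  -6 -34 -7
neg  -6 -34 7
-5   -6 -34 7 -5
sub  -6 -34 12
sub  -6 -46
sub  40
-45  40 -45
sub  85
9    85 9
mod  4
11   4 11
mul  44
-8   44 -8
add  36
-7   36 -7
mod  1
neg  -1
7    -1 7
neg  -1 -7
47   -1 -7 47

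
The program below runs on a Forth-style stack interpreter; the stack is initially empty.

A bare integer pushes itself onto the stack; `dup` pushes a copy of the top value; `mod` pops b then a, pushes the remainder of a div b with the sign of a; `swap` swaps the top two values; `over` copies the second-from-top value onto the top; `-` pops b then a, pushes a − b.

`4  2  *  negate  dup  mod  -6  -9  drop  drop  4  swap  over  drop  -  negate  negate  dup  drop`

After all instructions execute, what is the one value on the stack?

4      → [4]
2      → [4, 2]
*      → [8]
negate → [-8]
dup    → [-8, -8]
mod    → [0]
-6     → [0, -6]
-9     → [0, -6, -9]
drop   → [0, -6]
drop   → [0]
4      → [0, 4]
swap   → [4, 0]
over   → [4, 0, 4]
drop   → [4, 0]
-      → [4]
negate → [-4]
negate → [4]
dup    → [4, 4]
drop   → [4]

4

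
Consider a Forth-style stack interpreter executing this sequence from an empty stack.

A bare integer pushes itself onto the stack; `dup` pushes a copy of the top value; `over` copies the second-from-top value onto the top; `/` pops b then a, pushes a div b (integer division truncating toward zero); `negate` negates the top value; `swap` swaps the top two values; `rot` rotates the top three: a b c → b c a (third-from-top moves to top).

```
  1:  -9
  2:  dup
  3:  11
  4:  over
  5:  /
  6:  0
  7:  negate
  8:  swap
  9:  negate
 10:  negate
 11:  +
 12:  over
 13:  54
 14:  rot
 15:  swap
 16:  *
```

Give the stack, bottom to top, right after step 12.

-9     → -9
dup    → -9 -9
11     → -9 -9 11
over   → -9 -9 11 -9
/      → -9 -9 -1
0      → -9 -9 -1 0
negate → -9 -9 -1 0
swap   → -9 -9 0 -1
negate → -9 -9 0 1
negate → -9 -9 0 -1
+      → -9 -9 -1
over   → -9 -9 -1 -9

[-9, -9, -1, -9]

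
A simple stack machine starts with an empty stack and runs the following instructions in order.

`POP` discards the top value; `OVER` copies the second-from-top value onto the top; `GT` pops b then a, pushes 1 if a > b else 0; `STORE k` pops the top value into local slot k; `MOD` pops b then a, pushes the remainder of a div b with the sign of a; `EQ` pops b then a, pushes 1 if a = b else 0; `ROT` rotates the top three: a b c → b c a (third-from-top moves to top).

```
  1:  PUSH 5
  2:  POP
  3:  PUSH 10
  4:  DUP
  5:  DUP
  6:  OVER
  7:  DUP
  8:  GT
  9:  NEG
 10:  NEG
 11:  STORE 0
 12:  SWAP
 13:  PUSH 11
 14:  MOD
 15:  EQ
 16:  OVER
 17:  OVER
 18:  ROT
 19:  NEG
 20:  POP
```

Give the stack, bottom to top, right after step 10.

[10, 10, 10, 0]

PUSH 5   [5]
POP      []
PUSH 10  [10]
DUP      [10, 10]
DUP      [10, 10, 10]
OVER     [10, 10, 10, 10]
DUP      [10, 10, 10, 10, 10]
GT       [10, 10, 10, 0]
NEG      [10, 10, 10, 0]
NEG      [10, 10, 10, 0]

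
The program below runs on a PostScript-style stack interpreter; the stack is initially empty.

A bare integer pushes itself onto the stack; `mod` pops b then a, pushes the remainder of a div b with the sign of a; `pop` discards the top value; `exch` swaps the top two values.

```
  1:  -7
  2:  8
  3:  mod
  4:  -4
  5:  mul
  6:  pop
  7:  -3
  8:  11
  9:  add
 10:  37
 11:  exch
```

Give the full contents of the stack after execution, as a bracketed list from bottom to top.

[37, 8]

-7   → -7
8    → -7 8
mod  → -7
-4   → -7 -4
mul  → 28
pop  → (empty)
-3   → -3
11   → -3 11
add  → 8
37   → 8 37
exch → 37 8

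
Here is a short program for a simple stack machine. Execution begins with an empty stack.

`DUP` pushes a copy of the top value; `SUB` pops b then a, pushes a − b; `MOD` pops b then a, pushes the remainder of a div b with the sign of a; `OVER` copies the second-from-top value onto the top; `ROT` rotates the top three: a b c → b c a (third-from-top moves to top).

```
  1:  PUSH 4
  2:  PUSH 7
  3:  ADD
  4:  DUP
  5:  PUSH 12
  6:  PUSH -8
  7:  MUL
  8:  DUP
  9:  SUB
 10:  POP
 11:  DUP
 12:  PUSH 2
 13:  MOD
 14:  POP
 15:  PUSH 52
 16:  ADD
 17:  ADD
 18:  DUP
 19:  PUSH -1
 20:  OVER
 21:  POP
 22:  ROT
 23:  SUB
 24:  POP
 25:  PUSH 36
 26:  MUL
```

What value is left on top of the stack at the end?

2664

PUSH 4   [4]
PUSH 7   [4, 7]
ADD      [11]
DUP      [11, 11]
PUSH 12  [11, 11, 12]
PUSH -8  [11, 11, 12, -8]
MUL      [11, 11, -96]
DUP      [11, 11, -96, -96]
SUB      [11, 11, 0]
POP      [11, 11]
DUP      [11, 11, 11]
PUSH 2   [11, 11, 11, 2]
MOD      [11, 11, 1]
POP      [11, 11]
PUSH 52  [11, 11, 52]
ADD      [11, 63]
ADD      [74]
DUP      [74, 74]
PUSH -1  [74, 74, -1]
OVER     [74, 74, -1, 74]
POP      [74, 74, -1]
ROT      [74, -1, 74]
SUB      [74, -75]
POP      [74]
PUSH 36  [74, 36]
MUL      [2664]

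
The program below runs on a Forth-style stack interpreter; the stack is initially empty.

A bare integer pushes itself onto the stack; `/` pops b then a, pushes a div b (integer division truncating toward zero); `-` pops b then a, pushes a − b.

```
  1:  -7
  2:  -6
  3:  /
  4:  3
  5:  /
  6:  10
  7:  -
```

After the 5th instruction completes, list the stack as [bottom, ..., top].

[0]

-7  [-7]
-6  [-7, -6]
/   [1]
3   [1, 3]
/   [0]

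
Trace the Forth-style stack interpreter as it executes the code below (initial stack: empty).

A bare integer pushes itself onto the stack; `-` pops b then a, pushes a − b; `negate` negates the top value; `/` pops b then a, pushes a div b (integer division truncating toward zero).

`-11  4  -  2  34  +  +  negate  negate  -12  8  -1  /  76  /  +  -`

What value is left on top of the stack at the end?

-11     -11
4       -11 4
-       -15
2       -15 2
34      -15 2 34
+       -15 36
+       21
negate  -21
negate  21
-12     21 -12
8       21 -12 8
-1      21 -12 8 -1
/       21 -12 -8
76      21 -12 -8 76
/       21 -12 0
+       21 -12
-       33

33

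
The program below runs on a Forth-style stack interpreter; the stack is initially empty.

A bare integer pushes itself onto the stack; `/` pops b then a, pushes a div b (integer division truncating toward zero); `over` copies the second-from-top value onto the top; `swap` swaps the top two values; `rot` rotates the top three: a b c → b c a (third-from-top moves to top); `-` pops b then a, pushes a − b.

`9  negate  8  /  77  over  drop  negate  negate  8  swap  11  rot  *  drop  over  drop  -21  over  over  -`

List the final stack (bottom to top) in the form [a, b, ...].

[-1, 77, -21, 98]

9      : 9
negate : -9
8      : -9 8
/      : -1
77     : -1 77
over   : -1 77 -1
drop   : -1 77
negate : -1 -77
negate : -1 77
8      : -1 77 8
swap   : -1 8 77
11     : -1 8 77 11
rot    : -1 77 11 8
*      : -1 77 88
drop   : -1 77
over   : -1 77 -1
drop   : -1 77
-21    : -1 77 -21
over   : -1 77 -21 77
over   : -1 77 -21 77 -21
-      : -1 77 -21 98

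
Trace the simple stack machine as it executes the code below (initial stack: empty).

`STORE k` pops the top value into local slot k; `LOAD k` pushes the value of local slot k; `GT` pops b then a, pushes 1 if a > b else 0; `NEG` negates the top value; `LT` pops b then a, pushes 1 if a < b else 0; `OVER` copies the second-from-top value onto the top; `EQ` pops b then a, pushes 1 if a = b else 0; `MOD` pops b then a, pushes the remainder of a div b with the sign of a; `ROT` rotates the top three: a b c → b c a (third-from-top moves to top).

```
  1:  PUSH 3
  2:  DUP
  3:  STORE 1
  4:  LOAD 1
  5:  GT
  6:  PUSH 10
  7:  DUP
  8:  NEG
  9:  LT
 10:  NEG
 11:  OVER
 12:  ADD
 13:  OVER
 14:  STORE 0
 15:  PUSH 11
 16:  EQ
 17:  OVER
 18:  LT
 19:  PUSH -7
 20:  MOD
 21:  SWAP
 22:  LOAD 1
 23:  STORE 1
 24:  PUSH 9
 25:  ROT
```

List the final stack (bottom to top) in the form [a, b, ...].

[0, 9, 0]

PUSH 3  : [3]
DUP     : [3, 3]
STORE 1 : [3]
LOAD 1  : [3, 3]
GT      : [0]
PUSH 10 : [0, 10]
DUP     : [0, 10, 10]
NEG     : [0, 10, -10]
LT      : [0, 0]
NEG     : [0, 0]
OVER    : [0, 0, 0]
ADD     : [0, 0]
OVER    : [0, 0, 0]
STORE 0 : [0, 0]
PUSH 11 : [0, 0, 11]
EQ      : [0, 0]
OVER    : [0, 0, 0]
LT      : [0, 0]
PUSH -7 : [0, 0, -7]
MOD     : [0, 0]
SWAP    : [0, 0]
LOAD 1  : [0, 0, 3]
STORE 1 : [0, 0]
PUSH 9  : [0, 0, 9]
ROT     : [0, 9, 0]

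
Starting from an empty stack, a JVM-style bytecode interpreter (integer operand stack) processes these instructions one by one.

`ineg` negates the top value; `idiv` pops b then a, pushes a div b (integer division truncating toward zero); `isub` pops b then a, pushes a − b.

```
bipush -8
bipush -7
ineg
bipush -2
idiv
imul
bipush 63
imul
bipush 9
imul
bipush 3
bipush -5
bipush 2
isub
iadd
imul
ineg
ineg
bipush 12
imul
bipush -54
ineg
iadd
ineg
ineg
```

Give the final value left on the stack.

-653130

bipush -8  : [-8]
bipush -7  : [-8, -7]
ineg       : [-8, 7]
bipush -2  : [-8, 7, -2]
idiv       : [-8, -3]
imul       : [24]
bipush 63  : [24, 63]
imul       : [1512]
bipush 9   : [1512, 9]
imul       : [13608]
bipush 3   : [13608, 3]
bipush -5  : [13608, 3, -5]
bipush 2   : [13608, 3, -5, 2]
isub       : [13608, 3, -7]
iadd       : [13608, -4]
imul       : [-54432]
ineg       : [54432]
ineg       : [-54432]
bipush 12  : [-54432, 12]
imul       : [-653184]
bipush -54 : [-653184, -54]
ineg       : [-653184, 54]
iadd       : [-653130]
ineg       : [653130]
ineg       : [-653130]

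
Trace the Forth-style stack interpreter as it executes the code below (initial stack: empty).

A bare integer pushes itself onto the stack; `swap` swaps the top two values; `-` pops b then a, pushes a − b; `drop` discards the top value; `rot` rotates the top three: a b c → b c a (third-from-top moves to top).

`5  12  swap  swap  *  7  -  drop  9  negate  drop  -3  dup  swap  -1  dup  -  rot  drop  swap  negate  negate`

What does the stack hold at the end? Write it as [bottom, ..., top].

[0, -3]

5      : [5]
12     : [5, 12]
swap   : [12, 5]
swap   : [5, 12]
*      : [60]
7      : [60, 7]
-      : [53]
drop   : []
9      : [9]
negate : [-9]
drop   : []
-3     : [-3]
dup    : [-3, -3]
swap   : [-3, -3]
-1     : [-3, -3, -1]
dup    : [-3, -3, -1, -1]
-      : [-3, -3, 0]
rot    : [-3, 0, -3]
drop   : [-3, 0]
swap   : [0, -3]
negate : [0, 3]
negate : [0, -3]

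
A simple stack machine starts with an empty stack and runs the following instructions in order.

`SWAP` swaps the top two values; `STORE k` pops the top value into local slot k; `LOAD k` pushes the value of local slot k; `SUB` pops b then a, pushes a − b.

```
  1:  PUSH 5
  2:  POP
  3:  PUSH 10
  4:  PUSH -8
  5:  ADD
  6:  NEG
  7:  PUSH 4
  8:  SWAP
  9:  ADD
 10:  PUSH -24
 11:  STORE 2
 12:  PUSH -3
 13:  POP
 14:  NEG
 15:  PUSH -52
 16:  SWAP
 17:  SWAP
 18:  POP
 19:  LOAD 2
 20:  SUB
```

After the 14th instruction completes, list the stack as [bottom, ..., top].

[-2]

PUSH 5   : 5
POP      : (empty)
PUSH 10  : 10
PUSH -8  : 10 -8
ADD      : 2
NEG      : -2
PUSH 4   : -2 4
SWAP     : 4 -2
ADD      : 2
PUSH -24 : 2 -24
STORE 2  : 2
PUSH -3  : 2 -3
POP      : 2
NEG      : -2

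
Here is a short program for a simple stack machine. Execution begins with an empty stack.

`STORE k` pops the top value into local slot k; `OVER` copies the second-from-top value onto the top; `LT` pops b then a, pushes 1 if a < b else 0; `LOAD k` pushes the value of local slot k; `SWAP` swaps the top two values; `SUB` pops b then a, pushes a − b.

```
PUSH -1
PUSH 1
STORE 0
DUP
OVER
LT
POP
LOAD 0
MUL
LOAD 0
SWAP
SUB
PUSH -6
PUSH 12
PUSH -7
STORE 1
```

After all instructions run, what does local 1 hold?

-7

PUSH -1 → -1
PUSH 1  → -1 1
STORE 0 → -1
DUP     → -1 -1
OVER    → -1 -1 -1
LT      → -1 0
POP     → -1
LOAD 0  → -1 1
MUL     → -1
LOAD 0  → -1 1
SWAP    → 1 -1
SUB     → 2
PUSH -6 → 2 -6
PUSH 12 → 2 -6 12
PUSH -7 → 2 -6 12 -7
STORE 1 → 2 -6 12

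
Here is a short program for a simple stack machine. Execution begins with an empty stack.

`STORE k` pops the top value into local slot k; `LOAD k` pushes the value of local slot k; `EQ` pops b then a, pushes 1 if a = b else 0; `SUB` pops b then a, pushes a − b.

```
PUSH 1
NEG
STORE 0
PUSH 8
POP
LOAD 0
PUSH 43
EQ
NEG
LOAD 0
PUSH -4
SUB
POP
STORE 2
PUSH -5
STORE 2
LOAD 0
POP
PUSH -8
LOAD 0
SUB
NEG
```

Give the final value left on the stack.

7

PUSH 1  → 1
NEG     → -1
STORE 0 → (empty)
PUSH 8  → 8
POP     → (empty)
LOAD 0  → -1
PUSH 43 → -1 43
EQ      → 0
NEG     → 0
LOAD 0  → 0 -1
PUSH -4 → 0 -1 -4
SUB     → 0 3
POP     → 0
STORE 2 → (empty)
PUSH -5 → -5
STORE 2 → (empty)
LOAD 0  → -1
POP     → (empty)
PUSH -8 → -8
LOAD 0  → -8 -1
SUB     → -7
NEG     → 7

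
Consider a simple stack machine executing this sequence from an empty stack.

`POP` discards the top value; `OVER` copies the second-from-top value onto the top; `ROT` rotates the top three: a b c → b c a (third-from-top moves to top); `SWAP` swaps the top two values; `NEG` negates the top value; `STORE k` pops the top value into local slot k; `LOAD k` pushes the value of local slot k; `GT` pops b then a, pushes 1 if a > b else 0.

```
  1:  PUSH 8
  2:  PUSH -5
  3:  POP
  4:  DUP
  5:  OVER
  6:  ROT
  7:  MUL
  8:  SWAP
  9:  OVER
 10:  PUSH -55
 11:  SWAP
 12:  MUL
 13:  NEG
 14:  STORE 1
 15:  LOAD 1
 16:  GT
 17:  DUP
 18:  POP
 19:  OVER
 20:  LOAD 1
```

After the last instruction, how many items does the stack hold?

PUSH 8    [8]
PUSH -5   [8, -5]
POP       [8]
DUP       [8, 8]
OVER      [8, 8, 8]
ROT       [8, 8, 8]
MUL       [8, 64]
SWAP      [64, 8]
OVER      [64, 8, 64]
PUSH -55  [64, 8, 64, -55]
SWAP      [64, 8, -55, 64]
MUL       [64, 8, -3520]
NEG       [64, 8, 3520]
STORE 1   [64, 8]
LOAD 1    [64, 8, 3520]
GT        [64, 0]
DUP       [64, 0, 0]
POP       [64, 0]
OVER      [64, 0, 64]
LOAD 1    [64, 0, 64, 3520]

4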